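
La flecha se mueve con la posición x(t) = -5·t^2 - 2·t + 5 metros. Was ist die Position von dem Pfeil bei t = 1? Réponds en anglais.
We have position x(t) = -5·t^2 - 2·t + 5. Substituting t = 1: x(1) = -2.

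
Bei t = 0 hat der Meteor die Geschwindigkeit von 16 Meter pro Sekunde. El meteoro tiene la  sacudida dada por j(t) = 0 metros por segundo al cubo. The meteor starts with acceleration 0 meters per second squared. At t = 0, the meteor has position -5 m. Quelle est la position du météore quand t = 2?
Pour résoudre ceci, nous devons prendre 3 intégrales de notre équation du jerk j(t) = 0. L'intégrale du jerk est l'accélération. En utilisant a(0) = 0, nous obtenons a(t) = 0. La primitive de l'accélération, avec v(0) = 16, donne la vitesse: v(t) = 16. La primitive de la vitesse est la position. En utilisant x(0) = -5, nous obtenons x(t) = 16·t - 5. Nous avons la position x(t) = 16·t - 5. En substituant t = 2: x(2) = 27.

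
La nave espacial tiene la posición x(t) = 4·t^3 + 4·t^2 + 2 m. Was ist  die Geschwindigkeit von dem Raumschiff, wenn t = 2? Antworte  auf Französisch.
Pour résoudre ceci, nous devons prendre 1 dérivée de notre équation de la position x(t) = 4·t^3 + 4·t^2 + 2. En prenant d/dt de x(t), nous trouvons v(t) = 12·t^2 + 8·t. En utilisant v(t) = 12·t^2 + 8·t et en substituant t = 2, nous trouvons v = 64.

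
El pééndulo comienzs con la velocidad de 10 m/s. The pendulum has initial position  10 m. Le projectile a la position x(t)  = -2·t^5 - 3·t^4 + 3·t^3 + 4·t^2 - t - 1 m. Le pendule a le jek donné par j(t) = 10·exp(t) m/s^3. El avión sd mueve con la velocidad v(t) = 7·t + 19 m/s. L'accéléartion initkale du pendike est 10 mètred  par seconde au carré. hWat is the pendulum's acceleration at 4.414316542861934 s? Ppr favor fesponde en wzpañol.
Para resolver esto, necesitamos tomar 1 antiderivada de nuestra ecuación de la sacudida j(t) = 10·exp(t). La integral de la sacudida, con a(0) = 10, da la aceleración: a(t) = 10·exp(t). De la ecuación de la aceleración a(t) = 10·exp(t), sustituimos t = 4.414316542861934 para obtener a = 826.253507182625.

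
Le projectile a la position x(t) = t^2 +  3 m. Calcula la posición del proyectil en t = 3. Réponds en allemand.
Wir haben die Position x(t) = t^2 + 3. Durch Einsetzen von t = 3: x(3) = 12.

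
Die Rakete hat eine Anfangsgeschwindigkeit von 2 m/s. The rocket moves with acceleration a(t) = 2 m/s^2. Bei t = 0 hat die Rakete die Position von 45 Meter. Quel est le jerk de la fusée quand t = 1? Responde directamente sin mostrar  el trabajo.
La réponse est 0.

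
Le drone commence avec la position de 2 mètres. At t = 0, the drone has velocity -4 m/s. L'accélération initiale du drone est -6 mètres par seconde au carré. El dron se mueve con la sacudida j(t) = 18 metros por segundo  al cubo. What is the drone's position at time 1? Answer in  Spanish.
Para resolver esto, necesitamos tomar 3 integrales de nuestra ecuación de la sacudida j(t) = 18. Tomando ∫j(t)dt y aplicando a(0) = -6, encontramos a(t) = 18·t - 6. Integrando la aceleración y usando la condición inicial v(0) = -4, obtenemos v(t) = 9·t^2 - 6·t - 4. Tomando ∫v(t)dt y aplicando x(0) = 2, encontramos x(t) = 3·t^3 - 3·t^2 - 4·t + 2. De la ecuación de la posición x(t) = 3·t^3 - 3·t^2 - 4·t + 2, sustituimos t = 1 para obtener x = -2.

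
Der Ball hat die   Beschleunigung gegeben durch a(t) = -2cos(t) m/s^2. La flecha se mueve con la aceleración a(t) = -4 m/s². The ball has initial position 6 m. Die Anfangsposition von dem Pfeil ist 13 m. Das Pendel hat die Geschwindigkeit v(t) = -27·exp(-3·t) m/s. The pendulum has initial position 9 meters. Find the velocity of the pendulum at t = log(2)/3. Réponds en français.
En utilisant v(t) = -27·exp(-3·t) et en substituant t = log(2)/3, nous trouvons v = -27/2.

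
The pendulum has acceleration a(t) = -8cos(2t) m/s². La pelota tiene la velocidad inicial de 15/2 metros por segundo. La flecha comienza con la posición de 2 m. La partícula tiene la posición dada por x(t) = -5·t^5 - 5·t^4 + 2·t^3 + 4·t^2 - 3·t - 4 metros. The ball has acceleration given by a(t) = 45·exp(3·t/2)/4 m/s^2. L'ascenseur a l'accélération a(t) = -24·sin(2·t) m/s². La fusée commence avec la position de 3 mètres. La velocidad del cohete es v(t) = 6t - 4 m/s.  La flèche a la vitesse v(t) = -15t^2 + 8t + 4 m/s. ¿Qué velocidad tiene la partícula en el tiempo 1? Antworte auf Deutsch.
Ausgehend von der Position x(t) = -5·t^5 - 5·t^4 + 2·t^3 + 4·t^2 - 3·t - 4, nehmen wir 1 Ableitung. Durch Ableiten von der Position erhalten wir die Geschwindigkeit: v(t) = -25·t^4 - 20·t^3 + 6·t^2 + 8·t - 3. Aus der Gleichung für die Geschwindigkeit v(t) = -25·t^4 - 20·t^3 + 6·t^2 + 8·t - 3, setzen wir t = 1 ein und erhalten v = -34.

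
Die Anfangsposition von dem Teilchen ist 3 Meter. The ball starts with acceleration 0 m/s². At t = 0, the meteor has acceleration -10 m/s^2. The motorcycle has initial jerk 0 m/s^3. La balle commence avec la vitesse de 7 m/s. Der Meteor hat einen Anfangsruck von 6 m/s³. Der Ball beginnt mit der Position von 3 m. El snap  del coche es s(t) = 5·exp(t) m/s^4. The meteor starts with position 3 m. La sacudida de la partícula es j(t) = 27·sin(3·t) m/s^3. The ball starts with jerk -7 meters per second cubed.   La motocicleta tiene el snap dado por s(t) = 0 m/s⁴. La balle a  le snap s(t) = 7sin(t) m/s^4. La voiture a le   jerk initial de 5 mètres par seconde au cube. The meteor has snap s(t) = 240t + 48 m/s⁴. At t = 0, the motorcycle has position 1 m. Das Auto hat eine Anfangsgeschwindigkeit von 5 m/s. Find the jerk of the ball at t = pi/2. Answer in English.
We must find the integral of our snap equation s(t) = 7·sin(t) 1 time. Taking ∫s(t)dt and applying j(0) = -7, we find j(t) = -7·cos(t). Using j(t) = -7·cos(t) and substituting t = pi/2, we find j = 0.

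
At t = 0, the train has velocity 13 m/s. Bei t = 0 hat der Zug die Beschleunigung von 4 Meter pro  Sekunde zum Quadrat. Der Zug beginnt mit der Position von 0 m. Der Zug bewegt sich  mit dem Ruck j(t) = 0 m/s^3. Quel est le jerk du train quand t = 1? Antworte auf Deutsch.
Wir haben den Ruck j(t) = 0. Durch Einsetzen von t = 1: j(1) = 0.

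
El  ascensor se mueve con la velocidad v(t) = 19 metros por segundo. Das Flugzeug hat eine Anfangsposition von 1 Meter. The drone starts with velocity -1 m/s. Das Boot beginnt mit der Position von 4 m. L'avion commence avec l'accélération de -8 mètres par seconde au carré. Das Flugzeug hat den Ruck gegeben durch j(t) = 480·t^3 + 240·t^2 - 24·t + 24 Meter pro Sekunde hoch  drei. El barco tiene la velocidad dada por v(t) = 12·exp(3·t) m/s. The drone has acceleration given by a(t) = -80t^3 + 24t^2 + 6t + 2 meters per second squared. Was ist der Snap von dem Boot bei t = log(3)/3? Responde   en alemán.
Wir müssen unsere Gleichung für die Geschwindigkeit v(t) = 12·exp(3·t) 3-mal ableiten. Die Ableitung von der Geschwindigkeit ergibt die Beschleunigung: a(t) = 36·exp(3·t). Durch Ableiten von der Beschleunigung erhalten wir den Ruck: j(t) = 108·exp(3·t). Durch Ableiten von dem Ruck erhalten wir den Snap: s(t) = 324·exp(3·t). Aus der Gleichung für den Snap s(t) = 324·exp(3·t), setzen wir t = log(3)/3 ein und erhalten s = 972.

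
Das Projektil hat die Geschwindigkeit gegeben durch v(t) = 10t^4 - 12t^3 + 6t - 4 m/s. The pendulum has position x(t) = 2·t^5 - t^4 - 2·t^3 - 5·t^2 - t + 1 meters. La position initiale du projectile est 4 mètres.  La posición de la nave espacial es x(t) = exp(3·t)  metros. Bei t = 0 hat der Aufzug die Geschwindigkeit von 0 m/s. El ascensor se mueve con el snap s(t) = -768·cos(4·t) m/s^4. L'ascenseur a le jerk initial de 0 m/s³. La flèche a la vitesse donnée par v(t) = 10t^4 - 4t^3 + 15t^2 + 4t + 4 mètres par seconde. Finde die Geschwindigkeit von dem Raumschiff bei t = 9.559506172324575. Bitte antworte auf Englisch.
We must differentiate our position equation x(t) = exp(3·t) 1 time. The derivative of position gives velocity: v(t) = 3·exp(3·t). Using v(t) = 3·exp(3·t) and substituting t = 9.559506172324575, we find v = 8551525513914.43.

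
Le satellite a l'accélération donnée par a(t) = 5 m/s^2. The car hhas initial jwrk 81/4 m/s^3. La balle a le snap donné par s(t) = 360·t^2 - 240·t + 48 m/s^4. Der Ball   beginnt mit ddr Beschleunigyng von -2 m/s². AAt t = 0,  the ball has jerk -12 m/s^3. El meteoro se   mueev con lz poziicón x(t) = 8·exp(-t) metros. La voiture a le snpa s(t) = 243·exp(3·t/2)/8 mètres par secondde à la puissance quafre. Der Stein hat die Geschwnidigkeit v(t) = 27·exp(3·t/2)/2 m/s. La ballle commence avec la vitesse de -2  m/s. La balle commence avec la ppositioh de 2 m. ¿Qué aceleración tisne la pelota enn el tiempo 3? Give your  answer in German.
Wir müssen das Integral unserer Gleichung für den Snap s(t) = 360·t^2 - 240·t + 48 2-mal finden. Die Stammfunktion von dem Snap ist der Ruck. Mit j(0) = -12 erhalten wir j(t) = 120·t^3 - 120·t^2 + 48·t - 12. Die Stammfunktion von dem Ruck ist die Beschleunigung. Mit a(0) = -2 erhalten wir a(t) = 30·t^4 - 40·t^3 + 24·t^2 - 12·t - 2. Wir haben die Beschleunigung a(t) = 30·t^4 - 40·t^3 + 24·t^2 - 12·t - 2. Durch Einsetzen von t = 3: a(3) = 1528.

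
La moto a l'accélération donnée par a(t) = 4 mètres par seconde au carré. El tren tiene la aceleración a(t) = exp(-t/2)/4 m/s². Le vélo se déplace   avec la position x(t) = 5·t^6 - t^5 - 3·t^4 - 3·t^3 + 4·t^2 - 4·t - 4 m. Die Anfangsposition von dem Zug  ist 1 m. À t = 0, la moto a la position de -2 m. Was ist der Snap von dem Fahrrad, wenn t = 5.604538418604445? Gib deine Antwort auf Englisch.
We must differentiate our position equation x(t) = 5·t^6 - t^5 - 3·t^4 - 3·t^3 + 4·t^2 - 4·t - 4 4 times. Taking d/dt of x(t), we find v(t) = 30·t^5 - 5·t^4 - 12·t^3 - 9·t^2 + 8·t - 4. Differentiating velocity, we get acceleration: a(t) = 150·t^4 - 20·t^3 - 36·t^2 - 18·t + 8. Differentiating acceleration, we get jerk: j(t) = 600·t^3 - 60·t^2 - 72·t - 18. Differentiating jerk, we get snap: s(t) = 1800·t^2 - 120·t - 72. Using s(t) = 1800·t^2 - 120·t - 72 and substituting t = 5.604538418604445, we find s = 55794.9869838712.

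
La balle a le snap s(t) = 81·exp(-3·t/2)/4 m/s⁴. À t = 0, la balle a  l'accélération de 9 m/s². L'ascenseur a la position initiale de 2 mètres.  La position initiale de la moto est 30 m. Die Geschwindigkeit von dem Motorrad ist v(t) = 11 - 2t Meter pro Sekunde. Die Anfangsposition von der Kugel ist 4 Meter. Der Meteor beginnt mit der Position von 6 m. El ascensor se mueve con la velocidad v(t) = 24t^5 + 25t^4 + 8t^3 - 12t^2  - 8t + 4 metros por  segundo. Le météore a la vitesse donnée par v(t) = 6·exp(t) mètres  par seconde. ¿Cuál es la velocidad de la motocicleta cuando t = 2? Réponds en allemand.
Mit v(t) = 11 - 2·t und Einsetzen von t = 2, finden wir v = 7.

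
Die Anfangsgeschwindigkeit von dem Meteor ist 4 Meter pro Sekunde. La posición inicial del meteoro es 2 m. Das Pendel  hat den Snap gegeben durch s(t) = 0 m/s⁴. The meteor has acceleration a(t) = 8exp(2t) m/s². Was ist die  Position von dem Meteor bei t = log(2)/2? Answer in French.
Nous devons trouver la primitive de notre équation de l'accélération a(t) = 8·exp(2·t) 2 fois. En prenant ∫a(t)dt et en appliquant v(0) = 4, nous trouvons v(t) = 4·exp(2·t). En prenant ∫v(t)dt et en appliquant x(0) = 2, nous trouvons x(t) = 2·exp(2·t). De l'équation de la position x(t) = 2·exp(2·t), nous substituons t = log(2)/2 pour obtenir x = 4.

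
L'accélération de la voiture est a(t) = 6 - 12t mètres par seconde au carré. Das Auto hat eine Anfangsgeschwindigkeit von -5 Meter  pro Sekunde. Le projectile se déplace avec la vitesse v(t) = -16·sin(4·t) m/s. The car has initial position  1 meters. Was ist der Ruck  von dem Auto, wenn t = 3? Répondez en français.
En partant de l'accélération a(t) = 6 - 12·t, nous prenons 1 dérivée. En prenant d/dt de a(t), nous trouvons j(t) = -12. De l'équation du jerk j(t) = -12, nous substituons t = 3 pour obtenir j = -12.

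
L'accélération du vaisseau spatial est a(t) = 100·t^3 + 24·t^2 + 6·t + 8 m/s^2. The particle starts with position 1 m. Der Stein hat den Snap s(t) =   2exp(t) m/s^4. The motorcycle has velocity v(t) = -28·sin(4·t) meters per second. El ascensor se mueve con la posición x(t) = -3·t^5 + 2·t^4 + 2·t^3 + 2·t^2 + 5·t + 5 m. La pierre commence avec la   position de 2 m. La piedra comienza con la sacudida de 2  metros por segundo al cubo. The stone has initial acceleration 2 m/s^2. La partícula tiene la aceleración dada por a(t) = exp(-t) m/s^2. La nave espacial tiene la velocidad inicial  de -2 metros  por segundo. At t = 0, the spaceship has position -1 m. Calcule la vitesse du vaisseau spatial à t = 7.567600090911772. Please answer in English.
To solve this, we need to take 1 antiderivative of our acceleration equation a(t) = 100·t^3 + 24·t^2 + 6·t + 8. The integral of acceleration is velocity. Using v(0) = -2, we get v(t) = 25·t^4 + 8·t^3 + 3·t^2 + 8·t - 2. We have velocity v(t) = 25·t^4 + 8·t^3 + 3·t^2 + 8·t - 2. Substituting t = 7.567600090911772: v(7.567600090911772) = 85689.6626661000.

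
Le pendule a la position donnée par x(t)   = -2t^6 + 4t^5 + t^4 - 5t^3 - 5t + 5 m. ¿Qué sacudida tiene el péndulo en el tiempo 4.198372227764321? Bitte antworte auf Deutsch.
Ausgehend von der Position x(t) = -2·t^6 + 4·t^5 + t^4 - 5·t^3 - 5·t + 5, nehmen wir 3 Ableitungen. Durch Ableiten von der Position erhalten wir die Geschwindigkeit: v(t) = -12·t^5 + 20·t^4 + 4·t^3 - 15·t^2 - 5. Die Ableitung von der Geschwindigkeit ergibt die Beschleunigung: a(t) = -60·t^4 + 80·t^3 + 12·t^2 - 30·t. Durch Ableiten von der Beschleunigung erhalten wir den Ruck: j(t) = -240·t^3 + 240·t^2 + 24·t - 30. Mit j(t) = -240·t^3 + 240·t^2 + 24·t - 30 und Einsetzen von t = 4.198372227764321, finden wir j = -13459.3740213193.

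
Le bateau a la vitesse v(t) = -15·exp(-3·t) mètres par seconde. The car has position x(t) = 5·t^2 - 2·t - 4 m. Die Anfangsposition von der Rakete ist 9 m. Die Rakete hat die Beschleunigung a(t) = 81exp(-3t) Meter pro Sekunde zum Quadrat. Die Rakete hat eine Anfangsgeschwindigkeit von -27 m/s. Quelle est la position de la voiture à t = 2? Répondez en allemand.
Wir haben die Position x(t) = 5·t^2 - 2·t - 4. Durch Einsetzen von t = 2: x(2) = 12.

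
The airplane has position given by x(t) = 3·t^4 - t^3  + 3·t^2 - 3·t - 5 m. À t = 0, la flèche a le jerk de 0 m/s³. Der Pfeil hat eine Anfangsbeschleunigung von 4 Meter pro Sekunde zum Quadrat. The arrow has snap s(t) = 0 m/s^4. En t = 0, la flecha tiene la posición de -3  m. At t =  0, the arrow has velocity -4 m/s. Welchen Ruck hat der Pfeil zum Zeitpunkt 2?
Ausgehend von dem Snap s(t) = 0, nehmen wir 1 Integral. Mit ∫s(t)dt und Anwendung von j(0) = 0, finden wir j(t) = 0. Wir haben den Ruck j(t) = 0. Durch Einsetzen von t = 2: j(2) = 0.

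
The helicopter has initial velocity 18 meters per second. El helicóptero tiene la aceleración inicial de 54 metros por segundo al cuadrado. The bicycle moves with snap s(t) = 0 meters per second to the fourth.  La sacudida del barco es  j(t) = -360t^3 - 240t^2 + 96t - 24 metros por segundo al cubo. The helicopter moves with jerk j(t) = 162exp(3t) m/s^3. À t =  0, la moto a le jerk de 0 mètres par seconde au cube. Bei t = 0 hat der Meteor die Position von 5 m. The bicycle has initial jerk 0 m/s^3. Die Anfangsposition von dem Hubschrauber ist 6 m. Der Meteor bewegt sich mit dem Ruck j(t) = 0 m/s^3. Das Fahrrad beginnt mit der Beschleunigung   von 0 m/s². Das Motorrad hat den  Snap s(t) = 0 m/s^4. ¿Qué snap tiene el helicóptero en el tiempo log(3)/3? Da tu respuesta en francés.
Pour résoudre ceci, nous devons prendre 1 dérivée de notre équation du jerk j(t) = 162·exp(3·t). La dérivée du jerk donne le snap: s(t) = 486·exp(3·t). Nous avons le snap s(t) = 486·exp(3·t). En substituant t = log(3)/3: s(log(3)/3) = 1458.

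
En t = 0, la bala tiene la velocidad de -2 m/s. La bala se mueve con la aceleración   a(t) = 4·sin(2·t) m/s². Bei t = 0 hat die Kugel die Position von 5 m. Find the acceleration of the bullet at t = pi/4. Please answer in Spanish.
Usando a(t) = 4·sin(2·t) y sustituyendo t = pi/4, encontramos a = 4.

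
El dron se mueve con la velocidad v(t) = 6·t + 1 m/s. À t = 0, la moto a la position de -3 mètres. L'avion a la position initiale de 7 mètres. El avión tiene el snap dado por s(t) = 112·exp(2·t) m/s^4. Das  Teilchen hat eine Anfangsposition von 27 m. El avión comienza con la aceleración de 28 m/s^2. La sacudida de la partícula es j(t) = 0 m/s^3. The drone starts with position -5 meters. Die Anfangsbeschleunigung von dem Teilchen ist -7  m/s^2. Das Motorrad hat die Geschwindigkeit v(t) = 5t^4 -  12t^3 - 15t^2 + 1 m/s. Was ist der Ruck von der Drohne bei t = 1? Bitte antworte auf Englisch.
We must differentiate our velocity equation v(t) = 6·t + 1 2 times. The derivative of velocity gives acceleration: a(t) = 6. Taking d/dt of a(t), we find j(t) = 0. From the given jerk equation j(t) = 0, we substitute t = 1 to get j = 0.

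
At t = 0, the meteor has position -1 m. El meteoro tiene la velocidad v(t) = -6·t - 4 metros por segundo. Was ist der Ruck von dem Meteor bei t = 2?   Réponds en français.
Nous devons dériver notre équation de la vitesse v(t) = -6·t - 4 2 fois. En dérivant la vitesse, nous obtenons l'accélération: a(t) = -6. En prenant d/dt de a(t), nous trouvons j(t) = 0. De l'équation du jerk j(t) = 0, nous substituons t = 2 pour obtenir j = 0.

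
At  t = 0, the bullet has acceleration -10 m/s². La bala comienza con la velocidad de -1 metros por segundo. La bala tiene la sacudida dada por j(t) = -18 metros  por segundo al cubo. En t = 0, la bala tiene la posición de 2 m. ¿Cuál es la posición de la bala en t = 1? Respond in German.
Wir müssen unsere Gleichung für den Ruck j(t) = -18 3-mal integrieren. Die Stammfunktion von dem Ruck ist die Beschleunigung. Mit a(0) = -10 erhalten wir a(t) = -18·t - 10. Mit ∫a(t)dt und Anwendung von v(0) = -1, finden wir v(t) = -9·t^2 - 10·t - 1. Die Stammfunktion von der Geschwindigkeit ist die Position. Mit x(0) = 2 erhalten wir x(t) = -3·t^3 - 5·t^2 - t + 2. Mit x(t) = -3·t^3 - 5·t^2 - t + 2 und Einsetzen von t = 1, finden wir x = -7.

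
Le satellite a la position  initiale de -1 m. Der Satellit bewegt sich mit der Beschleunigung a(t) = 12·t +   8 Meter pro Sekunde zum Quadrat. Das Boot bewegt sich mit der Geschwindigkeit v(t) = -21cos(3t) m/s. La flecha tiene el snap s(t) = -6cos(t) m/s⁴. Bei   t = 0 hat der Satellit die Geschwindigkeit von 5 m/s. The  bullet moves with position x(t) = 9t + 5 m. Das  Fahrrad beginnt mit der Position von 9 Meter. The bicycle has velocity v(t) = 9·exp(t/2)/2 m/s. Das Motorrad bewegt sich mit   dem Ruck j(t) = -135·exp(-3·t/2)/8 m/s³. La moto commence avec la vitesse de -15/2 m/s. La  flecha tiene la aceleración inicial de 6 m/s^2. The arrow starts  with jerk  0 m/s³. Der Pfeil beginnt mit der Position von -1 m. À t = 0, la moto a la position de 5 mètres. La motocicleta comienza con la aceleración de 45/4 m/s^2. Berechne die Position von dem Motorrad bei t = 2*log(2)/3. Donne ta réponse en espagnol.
Necesitamos integrar nuestra ecuación de la sacudida j(t) = -135·exp(-3·t/2)/8 3 veces. Integrando la sacudida y usando la condición inicial a(0) = 45/4, obtenemos a(t) = 45·exp(-3·t/2)/4. La antiderivada de la aceleración, con v(0) = -15/2, da la velocidad: v(t) = -15·exp(-3·t/2)/2. Tomando ∫v(t)dt y aplicando x(0) = 5, encontramos x(t) = 5·exp(-3·t/2). Usando x(t) = 5·exp(-3·t/2) y sustituyendo t = 2*log(2)/3, encontramos x = 5/2.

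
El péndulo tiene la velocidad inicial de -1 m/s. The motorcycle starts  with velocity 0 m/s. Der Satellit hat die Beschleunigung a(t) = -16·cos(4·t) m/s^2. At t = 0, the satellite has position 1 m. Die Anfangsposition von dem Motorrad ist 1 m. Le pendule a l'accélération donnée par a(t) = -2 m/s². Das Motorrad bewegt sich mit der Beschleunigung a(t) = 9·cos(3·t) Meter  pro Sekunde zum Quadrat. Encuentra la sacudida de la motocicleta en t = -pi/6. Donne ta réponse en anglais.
To solve this, we need to take 1 derivative of our acceleration equation a(t) = 9·cos(3·t). Taking d/dt of a(t), we find j(t) = -27·sin(3·t). From the given jerk equation j(t) = -27·sin(3·t), we substitute t = -pi/6 to get j = 27.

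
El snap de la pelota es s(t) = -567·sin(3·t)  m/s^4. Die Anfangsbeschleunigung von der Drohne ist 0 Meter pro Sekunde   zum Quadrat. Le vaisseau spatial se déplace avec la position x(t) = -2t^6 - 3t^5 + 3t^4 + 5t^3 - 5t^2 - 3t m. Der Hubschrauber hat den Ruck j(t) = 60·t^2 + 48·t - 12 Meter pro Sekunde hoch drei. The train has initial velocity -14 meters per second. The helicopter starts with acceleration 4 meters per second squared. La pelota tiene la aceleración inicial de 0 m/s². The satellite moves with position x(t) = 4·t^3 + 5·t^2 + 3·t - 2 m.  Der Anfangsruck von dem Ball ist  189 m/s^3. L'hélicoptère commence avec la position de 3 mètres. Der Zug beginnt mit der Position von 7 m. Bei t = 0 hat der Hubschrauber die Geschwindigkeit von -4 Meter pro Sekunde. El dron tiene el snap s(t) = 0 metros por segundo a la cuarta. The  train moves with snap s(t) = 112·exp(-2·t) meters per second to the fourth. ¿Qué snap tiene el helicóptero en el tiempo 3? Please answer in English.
Starting from jerk j(t) = 60·t^2 + 48·t - 12, we take 1 derivative. The derivative of jerk gives snap: s(t) = 120·t + 48. We have snap s(t) = 120·t + 48. Substituting t = 3: s(3) = 408.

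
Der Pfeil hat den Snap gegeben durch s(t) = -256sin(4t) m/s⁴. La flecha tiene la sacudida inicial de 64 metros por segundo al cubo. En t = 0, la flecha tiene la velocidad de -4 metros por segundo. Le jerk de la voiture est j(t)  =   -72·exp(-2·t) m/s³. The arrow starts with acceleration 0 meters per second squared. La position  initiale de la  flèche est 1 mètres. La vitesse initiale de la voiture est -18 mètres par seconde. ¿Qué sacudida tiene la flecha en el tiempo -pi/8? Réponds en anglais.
To find the answer, we compute 1 antiderivative of s(t) = -256·sin(4·t). Taking ∫s(t)dt and applying j(0) = 64, we find j(t) = 64·cos(4·t). From the given jerk equation j(t) = 64·cos(4·t), we substitute t = -pi/8 to get j = 0.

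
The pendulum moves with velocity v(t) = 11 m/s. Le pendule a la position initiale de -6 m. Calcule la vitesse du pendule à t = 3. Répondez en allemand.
Mit v(t) = 11 und Einsetzen von t = 3, finden wir v = 11.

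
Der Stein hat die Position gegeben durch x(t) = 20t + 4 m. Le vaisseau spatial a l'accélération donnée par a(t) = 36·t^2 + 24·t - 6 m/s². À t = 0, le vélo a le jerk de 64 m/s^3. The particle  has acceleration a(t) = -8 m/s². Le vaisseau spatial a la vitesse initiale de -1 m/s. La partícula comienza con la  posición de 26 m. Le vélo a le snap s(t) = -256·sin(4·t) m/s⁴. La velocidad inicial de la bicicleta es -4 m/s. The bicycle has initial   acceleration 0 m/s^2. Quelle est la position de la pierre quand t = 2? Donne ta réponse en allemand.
Aus der Gleichung für die Position x(t) = 20·t + 4, setzen wir t = 2 ein und erhalten x = 44.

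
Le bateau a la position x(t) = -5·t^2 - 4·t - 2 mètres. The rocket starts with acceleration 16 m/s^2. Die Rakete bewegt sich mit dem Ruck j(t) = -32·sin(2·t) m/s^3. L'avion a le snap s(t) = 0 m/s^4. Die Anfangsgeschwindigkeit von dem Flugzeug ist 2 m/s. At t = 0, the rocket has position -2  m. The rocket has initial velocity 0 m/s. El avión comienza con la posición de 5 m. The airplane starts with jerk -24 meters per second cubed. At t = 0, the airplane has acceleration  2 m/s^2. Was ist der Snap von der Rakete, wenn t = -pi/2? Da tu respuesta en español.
Para resolver esto, necesitamos tomar 1 derivada de nuestra ecuación de la sacudida j(t) = -32·sin(2·t). La derivada de la sacudida da el snap: s(t) = -64·cos(2·t). Usando s(t) = -64·cos(2·t) y sustituyendo t = -pi/2, encontramos s = 64.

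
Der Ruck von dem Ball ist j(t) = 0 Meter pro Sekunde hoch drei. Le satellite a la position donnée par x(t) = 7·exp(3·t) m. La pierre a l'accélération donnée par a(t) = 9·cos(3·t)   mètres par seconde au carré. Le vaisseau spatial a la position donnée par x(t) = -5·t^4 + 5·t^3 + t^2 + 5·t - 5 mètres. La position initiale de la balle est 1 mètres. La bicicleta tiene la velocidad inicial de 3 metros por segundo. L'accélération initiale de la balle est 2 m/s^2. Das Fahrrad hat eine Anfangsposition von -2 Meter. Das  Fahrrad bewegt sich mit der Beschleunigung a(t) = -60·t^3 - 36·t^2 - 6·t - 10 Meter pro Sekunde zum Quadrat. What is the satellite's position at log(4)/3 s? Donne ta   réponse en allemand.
Wir haben die Position x(t) = 7·exp(3·t). Durch Einsetzen von t = log(4)/3: x(log(4)/3) = 28.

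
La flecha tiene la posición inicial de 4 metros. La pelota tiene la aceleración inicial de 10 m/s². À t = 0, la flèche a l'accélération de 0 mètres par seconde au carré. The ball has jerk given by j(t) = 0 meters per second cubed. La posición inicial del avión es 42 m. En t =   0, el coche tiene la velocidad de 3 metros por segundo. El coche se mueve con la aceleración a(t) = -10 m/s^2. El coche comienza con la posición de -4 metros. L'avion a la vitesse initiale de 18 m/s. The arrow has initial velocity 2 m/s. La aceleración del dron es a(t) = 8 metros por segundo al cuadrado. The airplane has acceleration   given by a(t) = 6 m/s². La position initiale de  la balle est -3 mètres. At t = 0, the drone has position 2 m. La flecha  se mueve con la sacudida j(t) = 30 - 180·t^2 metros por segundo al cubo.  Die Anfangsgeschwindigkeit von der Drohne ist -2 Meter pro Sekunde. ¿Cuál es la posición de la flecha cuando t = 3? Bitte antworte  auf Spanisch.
Necesitamos integrar nuestra ecuación de la sacudida j(t) = 30 - 180·t^2 3 veces. Integrando la sacudida y usando la condición inicial a(0) = 0, obtenemos a(t) = -60·t^3 + 30·t. Tomando ∫a(t)dt y aplicando v(0) = 2, encontramos v(t) = -15·t^4 + 15·t^2 + 2. Tomando ∫v(t)dt y aplicando x(0) = 4, encontramos x(t) = -3·t^5 + 5·t^3 + 2·t + 4. Tenemos la posición x(t) = -3·t^5 + 5·t^3 + 2·t + 4. Sustituyendo t = 3: x(3) = -584.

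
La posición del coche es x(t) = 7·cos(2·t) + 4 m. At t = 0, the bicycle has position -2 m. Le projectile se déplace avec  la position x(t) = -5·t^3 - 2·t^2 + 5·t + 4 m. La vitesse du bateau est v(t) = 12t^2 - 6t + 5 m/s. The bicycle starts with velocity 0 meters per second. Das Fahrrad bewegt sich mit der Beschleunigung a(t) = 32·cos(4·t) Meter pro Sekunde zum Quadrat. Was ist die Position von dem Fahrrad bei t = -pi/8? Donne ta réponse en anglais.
We must find the integral of our acceleration equation a(t) = 32·cos(4·t) 2 times. Integrating acceleration and using the initial condition v(0) = 0, we get v(t) = 8·sin(4·t). Integrating velocity and using the initial condition x(0) = -2, we get x(t) = -2·cos(4·t). We have position x(t) = -2·cos(4·t). Substituting t = -pi/8: x(-pi/8) = 0.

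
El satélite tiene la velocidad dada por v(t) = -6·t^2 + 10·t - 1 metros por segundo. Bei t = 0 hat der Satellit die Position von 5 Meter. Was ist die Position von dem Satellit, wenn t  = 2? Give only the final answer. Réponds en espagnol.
La posición en t = 2 es x = 7.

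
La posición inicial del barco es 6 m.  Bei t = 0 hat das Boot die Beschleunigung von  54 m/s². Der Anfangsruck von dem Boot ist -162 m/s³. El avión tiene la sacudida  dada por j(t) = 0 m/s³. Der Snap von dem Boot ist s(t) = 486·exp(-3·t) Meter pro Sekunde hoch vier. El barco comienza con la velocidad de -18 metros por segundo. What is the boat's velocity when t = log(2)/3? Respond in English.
We must find the integral of our snap equation s(t) = 486·exp(-3·t) 3 times. Integrating snap and using the initial condition j(0) = -162, we get j(t) = -162·exp(-3·t). Taking ∫j(t)dt and applying a(0) = 54, we find a(t) = 54·exp(-3·t). The antiderivative of acceleration is velocity. Using v(0) = -18, we get v(t) = -18·exp(-3·t). From the given velocity equation v(t) = -18·exp(-3·t), we substitute t = log(2)/3 to get v = -9.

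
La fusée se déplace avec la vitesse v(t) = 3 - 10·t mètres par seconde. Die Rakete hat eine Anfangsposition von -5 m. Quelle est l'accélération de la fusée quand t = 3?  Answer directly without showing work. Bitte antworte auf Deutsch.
Die Antwort ist -10.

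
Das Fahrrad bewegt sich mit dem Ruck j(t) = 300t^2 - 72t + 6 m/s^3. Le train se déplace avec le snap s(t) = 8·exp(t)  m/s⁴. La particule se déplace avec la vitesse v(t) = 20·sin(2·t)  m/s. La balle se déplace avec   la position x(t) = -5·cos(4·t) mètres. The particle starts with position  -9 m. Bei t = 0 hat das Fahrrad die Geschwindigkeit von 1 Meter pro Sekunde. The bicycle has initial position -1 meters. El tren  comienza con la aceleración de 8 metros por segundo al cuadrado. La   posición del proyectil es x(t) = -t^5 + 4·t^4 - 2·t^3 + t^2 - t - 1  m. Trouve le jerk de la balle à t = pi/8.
Pour résoudre ceci, nous devons prendre 3 dérivées de notre équation de la position x(t) = -5·cos(4·t). En prenant d/dt de x(t), nous trouvons v(t) = 20·sin(4·t). En dérivant la vitesse, nous obtenons l'accélération: a(t) = 80·cos(4·t). En dérivant l'accélération, nous obtenons le jerk: j(t) = -320·sin(4·t). En utilisant j(t) = -320·sin(4·t) et en substituant t = pi/8, nous trouvons j = -320.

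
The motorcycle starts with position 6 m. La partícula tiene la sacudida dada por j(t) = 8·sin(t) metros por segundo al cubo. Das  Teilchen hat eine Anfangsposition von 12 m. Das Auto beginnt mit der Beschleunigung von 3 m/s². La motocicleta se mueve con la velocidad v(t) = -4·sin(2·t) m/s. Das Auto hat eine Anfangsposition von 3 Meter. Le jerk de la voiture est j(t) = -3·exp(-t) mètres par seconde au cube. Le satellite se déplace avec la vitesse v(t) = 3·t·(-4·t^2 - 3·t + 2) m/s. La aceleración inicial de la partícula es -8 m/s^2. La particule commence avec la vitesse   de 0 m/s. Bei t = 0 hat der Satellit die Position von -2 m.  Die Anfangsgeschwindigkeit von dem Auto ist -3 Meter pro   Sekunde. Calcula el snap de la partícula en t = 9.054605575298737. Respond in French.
Pour résoudre ceci, nous devons prendre 1 dérivée de notre équation du jerk j(t) = 8·sin(t). En dérivant le jerk, nous obtenons le snap: s(t) = 8·cos(t). Nous avons le snap s(t) = 8·cos(t). En substituant t = 9.054605575298737: s(9.054605575298737) = -7.45811995605634.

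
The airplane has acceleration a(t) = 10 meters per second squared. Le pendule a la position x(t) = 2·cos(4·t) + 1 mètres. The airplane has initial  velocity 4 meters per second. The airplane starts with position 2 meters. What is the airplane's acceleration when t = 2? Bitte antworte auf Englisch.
From the given acceleration equation a(t) = 10, we substitute t = 2 to get a = 10.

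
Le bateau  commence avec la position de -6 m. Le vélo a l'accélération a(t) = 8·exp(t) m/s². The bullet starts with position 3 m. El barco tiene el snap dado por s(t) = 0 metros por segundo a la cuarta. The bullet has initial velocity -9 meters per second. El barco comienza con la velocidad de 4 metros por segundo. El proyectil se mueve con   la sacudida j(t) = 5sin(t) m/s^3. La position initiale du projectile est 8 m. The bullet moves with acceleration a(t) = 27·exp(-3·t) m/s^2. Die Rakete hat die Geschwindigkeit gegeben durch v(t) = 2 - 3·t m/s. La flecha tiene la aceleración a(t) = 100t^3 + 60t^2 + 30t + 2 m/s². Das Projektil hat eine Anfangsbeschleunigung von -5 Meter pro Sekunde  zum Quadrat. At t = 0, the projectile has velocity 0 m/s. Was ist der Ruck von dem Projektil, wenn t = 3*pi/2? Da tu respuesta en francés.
Nous avons le jerk j(t) = 5·sin(t). En substituant t = 3*pi/2: j(3*pi/2) = -5.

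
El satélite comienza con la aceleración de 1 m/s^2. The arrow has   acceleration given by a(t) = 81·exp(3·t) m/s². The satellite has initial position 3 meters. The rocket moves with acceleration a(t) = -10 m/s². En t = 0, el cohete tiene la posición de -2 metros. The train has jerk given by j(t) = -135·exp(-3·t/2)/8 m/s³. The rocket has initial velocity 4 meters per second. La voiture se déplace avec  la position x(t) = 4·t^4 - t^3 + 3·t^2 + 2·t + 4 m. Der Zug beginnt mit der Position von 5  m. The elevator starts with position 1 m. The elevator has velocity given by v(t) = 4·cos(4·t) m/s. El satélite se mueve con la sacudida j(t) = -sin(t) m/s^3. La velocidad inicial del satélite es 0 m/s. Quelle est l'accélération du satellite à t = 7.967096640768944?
Nous devons intégrer notre équation du jerk j(t) = -sin(t) 1 fois. En prenant ∫j(t)dt et en appliquant a(0) = 1, nous trouvons a(t) = cos(t). De l'équation de l'accélération a(t) = cos(t), nous substituons t = 7.967096640768944 pour obtenir a = -0.112873943224862.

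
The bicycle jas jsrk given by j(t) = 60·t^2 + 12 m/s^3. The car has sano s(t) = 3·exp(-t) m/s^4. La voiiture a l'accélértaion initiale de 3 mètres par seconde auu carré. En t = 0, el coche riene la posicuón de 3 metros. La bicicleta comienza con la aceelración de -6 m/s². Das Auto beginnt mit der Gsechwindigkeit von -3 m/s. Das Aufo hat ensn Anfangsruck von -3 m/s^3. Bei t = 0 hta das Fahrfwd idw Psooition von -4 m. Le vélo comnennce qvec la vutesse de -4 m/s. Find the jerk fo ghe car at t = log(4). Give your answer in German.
Um dies zu lösen, müssen wir 1 Integral unserer Gleichung für den Snap s(t) = 3·exp(-t) finden. Mit ∫s(t)dt und Anwendung von j(0) = -3, finden wir j(t) = -3·exp(-t). Aus der Gleichung für den Ruck j(t) = -3·exp(-t), setzen wir t = log(4) ein und erhalten j = -3/4.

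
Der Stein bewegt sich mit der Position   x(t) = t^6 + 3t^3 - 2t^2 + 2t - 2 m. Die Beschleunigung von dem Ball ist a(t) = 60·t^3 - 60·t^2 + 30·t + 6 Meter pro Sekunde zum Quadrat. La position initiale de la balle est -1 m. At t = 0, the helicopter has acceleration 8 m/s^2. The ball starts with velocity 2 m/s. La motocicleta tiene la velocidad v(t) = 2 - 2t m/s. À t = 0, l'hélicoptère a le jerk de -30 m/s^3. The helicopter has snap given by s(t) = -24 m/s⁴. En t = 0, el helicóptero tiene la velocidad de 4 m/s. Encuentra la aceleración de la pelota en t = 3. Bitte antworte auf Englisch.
Using a(t) = 60·t^3 - 60·t^2 + 30·t + 6 and substituting t = 3, we find a = 1176.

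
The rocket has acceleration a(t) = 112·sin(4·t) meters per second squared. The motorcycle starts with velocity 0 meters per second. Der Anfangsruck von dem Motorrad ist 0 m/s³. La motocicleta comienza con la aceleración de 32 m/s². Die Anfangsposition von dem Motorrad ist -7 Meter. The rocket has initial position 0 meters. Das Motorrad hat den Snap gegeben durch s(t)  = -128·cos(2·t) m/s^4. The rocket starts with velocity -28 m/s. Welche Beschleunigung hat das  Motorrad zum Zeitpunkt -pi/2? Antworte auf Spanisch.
Debemos encontrar la antiderivada de nuestra ecuación del snap s(t) = -128·cos(2·t) 2 veces. Tomando ∫s(t)dt y aplicando j(0) = 0, encontramos j(t) = -64·sin(2·t). La integral de la sacudida, con a(0) = 32, da la aceleración: a(t) = 32·cos(2·t). Tenemos la aceleración a(t) = 32·cos(2·t). Sustituyendo t = -pi/2: a(-pi/2) = -32.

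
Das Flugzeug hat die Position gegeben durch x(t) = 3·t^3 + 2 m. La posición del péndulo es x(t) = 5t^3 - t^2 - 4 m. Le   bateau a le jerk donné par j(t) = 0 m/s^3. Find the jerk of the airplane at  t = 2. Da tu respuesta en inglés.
We must differentiate our position equation x(t) = 3·t^3 + 2 3 times. Differentiating position, we get velocity: v(t) = 9·t^2. Differentiating velocity, we get acceleration: a(t) = 18·t. Taking d/dt of a(t), we find j(t) = 18. From the given jerk equation j(t) = 18, we substitute t = 2 to get j = 18.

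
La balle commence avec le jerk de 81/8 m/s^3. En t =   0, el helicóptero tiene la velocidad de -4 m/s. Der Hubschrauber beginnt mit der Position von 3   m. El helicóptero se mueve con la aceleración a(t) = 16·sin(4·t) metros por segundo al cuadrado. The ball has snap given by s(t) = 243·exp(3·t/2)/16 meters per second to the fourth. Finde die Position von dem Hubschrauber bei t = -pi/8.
Wir müssen das Integral unserer Gleichung für die Beschleunigung a(t) = 16·sin(4·t) 2-mal finden. Das Integral von der Beschleunigung ist die Geschwindigkeit. Mit v(0) = -4 erhalten wir v(t) = -4·cos(4·t). Das Integral von der Geschwindigkeit, mit x(0) = 3, ergibt die Position: x(t) = 3 - sin(4·t). Mit x(t) = 3 - sin(4·t) und Einsetzen von t = -pi/8, finden wir x = 4.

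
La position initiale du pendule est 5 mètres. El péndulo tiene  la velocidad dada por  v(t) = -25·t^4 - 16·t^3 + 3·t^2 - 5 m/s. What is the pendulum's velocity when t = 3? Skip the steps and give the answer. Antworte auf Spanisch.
La respuesta es -2435.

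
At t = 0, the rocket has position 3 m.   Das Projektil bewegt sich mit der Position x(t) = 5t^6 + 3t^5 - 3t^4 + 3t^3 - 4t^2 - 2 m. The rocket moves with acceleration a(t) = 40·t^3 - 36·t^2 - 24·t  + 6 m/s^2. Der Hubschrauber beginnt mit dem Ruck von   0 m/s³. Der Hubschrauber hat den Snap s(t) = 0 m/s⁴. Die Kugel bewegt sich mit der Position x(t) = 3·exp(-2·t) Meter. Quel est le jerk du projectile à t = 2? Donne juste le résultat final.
La réponse est 5394.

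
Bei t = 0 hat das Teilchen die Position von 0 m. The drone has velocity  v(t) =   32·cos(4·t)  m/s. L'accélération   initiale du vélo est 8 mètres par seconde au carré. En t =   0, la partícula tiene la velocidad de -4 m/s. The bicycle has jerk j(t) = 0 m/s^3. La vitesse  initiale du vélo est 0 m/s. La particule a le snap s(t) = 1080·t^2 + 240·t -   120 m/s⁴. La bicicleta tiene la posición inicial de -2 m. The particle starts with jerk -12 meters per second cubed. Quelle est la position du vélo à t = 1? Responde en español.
Partiendo de la sacudida j(t) = 0, tomamos 3 integrales. La integral de la sacudida es la aceleración. Usando a(0) = 8, obtenemos a(t) = 8. La antiderivada de la aceleración es la velocidad. Usando v(0) = 0, obtenemos v(t) = 8·t. La antiderivada de la velocidad, con x(0) = -2, da la posición: x(t) = 4·t^2 - 2. Usando x(t) = 4·t^2 - 2 y sustituyendo t = 1, encontramos x = 2.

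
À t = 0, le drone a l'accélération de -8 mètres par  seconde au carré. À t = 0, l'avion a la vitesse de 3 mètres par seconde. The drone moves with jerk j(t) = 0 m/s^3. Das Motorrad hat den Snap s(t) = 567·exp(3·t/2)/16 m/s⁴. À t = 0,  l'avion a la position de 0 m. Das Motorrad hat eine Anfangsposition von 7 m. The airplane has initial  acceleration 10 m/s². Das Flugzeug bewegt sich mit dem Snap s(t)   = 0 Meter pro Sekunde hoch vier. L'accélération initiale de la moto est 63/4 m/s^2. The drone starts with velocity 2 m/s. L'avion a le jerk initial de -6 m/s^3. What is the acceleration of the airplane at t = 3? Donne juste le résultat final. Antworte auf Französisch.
a(3) = -8.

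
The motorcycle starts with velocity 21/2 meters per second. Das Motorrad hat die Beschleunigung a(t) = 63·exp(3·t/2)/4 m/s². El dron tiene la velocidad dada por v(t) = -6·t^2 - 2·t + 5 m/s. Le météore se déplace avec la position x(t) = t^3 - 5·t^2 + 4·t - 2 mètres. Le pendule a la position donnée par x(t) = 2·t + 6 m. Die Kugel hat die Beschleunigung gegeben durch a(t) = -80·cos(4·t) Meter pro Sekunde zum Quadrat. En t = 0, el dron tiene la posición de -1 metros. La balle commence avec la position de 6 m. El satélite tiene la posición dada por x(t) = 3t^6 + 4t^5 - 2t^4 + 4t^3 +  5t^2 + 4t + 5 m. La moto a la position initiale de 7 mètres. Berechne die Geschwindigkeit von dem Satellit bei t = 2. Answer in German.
Wir müssen unsere Gleichung für die Position x(t) = 3·t^6 + 4·t^5 - 2·t^4 + 4·t^3 + 5·t^2 + 4·t + 5 1-mal ableiten. Durch Ableiten von der Position erhalten wir die Geschwindigkeit: v(t) = 18·t^5 + 20·t^4 - 8·t^3 + 12·t^2 + 10·t + 4. Aus der Gleichung für die Geschwindigkeit v(t) = 18·t^5 + 20·t^4 - 8·t^3 + 12·t^2 + 10·t + 4, setzen wir t = 2 ein und erhalten v = 904.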